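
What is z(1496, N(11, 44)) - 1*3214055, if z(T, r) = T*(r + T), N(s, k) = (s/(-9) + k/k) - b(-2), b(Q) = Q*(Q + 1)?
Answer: -8814271/9 ≈ -9.7936e+5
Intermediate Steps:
b(Q) = Q*(1 + Q)
N(s, k) = -1 - s/9 (N(s, k) = (s/(-9) + k/k) - (-2)*(1 - 2) = (s*(-⅑) + 1) - (-2)*(-1) = (-s/9 + 1) - 1*2 = (1 - s/9) - 2 = -1 - s/9)
z(T, r) = T*(T + r)
z(1496, N(11, 44)) - 1*3214055 = 1496*(1496 + (-1 - ⅑*11)) - 1*3214055 = 1496*(1496 + (-1 - 11/9)) - 3214055 = 1496*(1496 - 20/9) - 3214055 = 1496*(13444/9) - 3214055 = 20112224/9 - 3214055 = -8814271/9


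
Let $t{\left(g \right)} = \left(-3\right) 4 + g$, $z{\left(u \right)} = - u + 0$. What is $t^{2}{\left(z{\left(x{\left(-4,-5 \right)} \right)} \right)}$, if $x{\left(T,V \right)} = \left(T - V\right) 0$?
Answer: $144$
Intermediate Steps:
$x{\left(T,V \right)} = 0$
$z{\left(u \right)} = - u$
$t{\left(g \right)} = -12 + g$
$t^{2}{\left(z{\left(x{\left(-4,-5 \right)} \right)} \right)} = \left(-12 - 0\right)^{2} = \left(-12 + 0\right)^{2} = \left(-12\right)^{2} = 144$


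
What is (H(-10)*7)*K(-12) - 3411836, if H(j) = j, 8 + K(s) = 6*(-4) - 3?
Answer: -3409386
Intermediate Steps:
K(s) = -35 (K(s) = -8 + (6*(-4) - 3) = -8 + (-24 - 3) = -8 - 27 = -35)
(H(-10)*7)*K(-12) - 3411836 = -10*7*(-35) - 3411836 = -70*(-35) - 3411836 = 2450 - 3411836 = -3409386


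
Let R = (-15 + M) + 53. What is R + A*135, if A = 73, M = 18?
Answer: 9911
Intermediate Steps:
R = 56 (R = (-15 + 18) + 53 = 3 + 53 = 56)
R + A*135 = 56 + 73*135 = 56 + 9855 = 9911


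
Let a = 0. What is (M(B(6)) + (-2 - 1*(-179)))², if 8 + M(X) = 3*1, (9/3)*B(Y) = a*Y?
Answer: 29584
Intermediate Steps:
B(Y) = 0 (B(Y) = (0*Y)/3 = (⅓)*0 = 0)
M(X) = -5 (M(X) = -8 + 3*1 = -8 + 3 = -5)
(M(B(6)) + (-2 - 1*(-179)))² = (-5 + (-2 - 1*(-179)))² = (-5 + (-2 + 179))² = (-5 + 177)² = 172² = 29584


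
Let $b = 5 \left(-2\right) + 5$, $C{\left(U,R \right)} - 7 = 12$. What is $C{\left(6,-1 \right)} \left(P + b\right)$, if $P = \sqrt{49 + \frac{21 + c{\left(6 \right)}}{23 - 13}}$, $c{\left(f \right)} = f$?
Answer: $-95 + \frac{19 \sqrt{5170}}{10} \approx 41.615$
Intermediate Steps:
$C{\left(U,R \right)} = 19$ ($C{\left(U,R \right)} = 7 + 12 = 19$)
$b = -5$ ($b = -10 + 5 = -5$)
$P = \frac{\sqrt{5170}}{10}$ ($P = \sqrt{49 + \frac{21 + 6}{23 - 13}} = \sqrt{49 + \frac{27}{10}} = \sqrt{\frac{517}{10}} = \frac{\sqrt{5170}}{10} \approx 7.1903$)
$C{\left(6,-1 \right)} \left(P + b\right) = 19 \left(\frac{\sqrt{5170}}{10} - 5\right) = 19 \left(-5 + \frac{\sqrt{5170}}{10}\right) = -95 + \frac{19 \sqrt{5170}}{10}$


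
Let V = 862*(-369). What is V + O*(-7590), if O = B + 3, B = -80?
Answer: 266352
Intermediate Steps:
V = -318078
O = -77 (O = -80 + 3 = -77)
V + O*(-7590) = -318078 - 77*(-7590) = -318078 + 584430 = 266352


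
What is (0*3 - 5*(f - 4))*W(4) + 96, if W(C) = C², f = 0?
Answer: 416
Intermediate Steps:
(0*3 - 5*(f - 4))*W(4) + 96 = (0*3 - 5*(0 - 4))*4² + 96 = (0 - 5*(-4))*16 + 96 = (0 + 20)*16 + 96 = 20*16 + 96 = 320 + 96 = 416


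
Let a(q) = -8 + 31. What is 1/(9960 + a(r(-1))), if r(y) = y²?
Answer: 1/9983 ≈ 0.00010017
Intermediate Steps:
a(q) = 23
1/(9960 + a(r(-1))) = 1/(9960 + 23) = 1/9983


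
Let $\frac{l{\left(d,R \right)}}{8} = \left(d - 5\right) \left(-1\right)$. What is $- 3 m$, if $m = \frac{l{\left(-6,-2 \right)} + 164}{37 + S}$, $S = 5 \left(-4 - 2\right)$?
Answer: $-108$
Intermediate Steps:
$l{\left(d,R \right)} = 40 - 8 d$ ($l{\left(d,R \right)} = 8 \left(d - 5\right) \left(-1\right) = 8 \left(-5 + d\right) \left(-1\right) = 8 \left(5 - d\right) = 40 - 8 d$)
$S = -30$ ($S = 5 \left(-6\right) = -30$)
$m = 36$ ($m = \frac{\left(40 - -48\right) + 164}{37 - 30} = \frac{\left(40 + 48\right) + 164}{7} = \left(88 + 164\right) \frac{1}{7} = 252 \cdot \frac{1}{7} = 36$)
$- 3 m = \left(-3\right) 36 = -108$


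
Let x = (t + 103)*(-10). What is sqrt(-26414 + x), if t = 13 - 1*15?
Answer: 4*I*sqrt(1714) ≈ 165.6*I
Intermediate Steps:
t = -2 (t = 13 - 15 = -2)
x = -1010 (x = (-2 + 103)*(-10) = 101*(-10) = -1010)
sqrt(-26414 + x) = sqrt(-26414 - 1010) = sqrt(-27424) = 4*I*sqrt(1714)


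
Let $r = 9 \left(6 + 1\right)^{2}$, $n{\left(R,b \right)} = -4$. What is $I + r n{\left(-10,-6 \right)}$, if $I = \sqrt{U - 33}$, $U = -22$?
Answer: $-1764 + i \sqrt{55} \approx -1764.0 + 7.4162 i$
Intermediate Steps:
$r = 441$ ($r = 9 \cdot 7^{2} = 9 \cdot 49 = 441$)
$I = i \sqrt{55}$ ($I = \sqrt{-22 - 33} = \sqrt{-55} = i \sqrt{55} \approx 7.4162 i$)
$I + r n{\left(-10,-6 \right)} = i \sqrt{55} + 441 \left(-4\right) = i \sqrt{55} - 1764 = -1764 + i \sqrt{55}$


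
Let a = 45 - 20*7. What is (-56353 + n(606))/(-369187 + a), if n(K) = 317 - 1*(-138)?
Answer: 27949/184641 ≈ 0.15137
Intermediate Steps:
n(K) = 455 (n(K) = 317 + 138 = 455)
a = -95 (a = 45 - 140 = -95)
(-56353 + n(606))/(-369187 + a) = (-56353 + 455)/(-369187 - 95) = -55898/(-369282) = -55898*(-1/369282) = 27949/184641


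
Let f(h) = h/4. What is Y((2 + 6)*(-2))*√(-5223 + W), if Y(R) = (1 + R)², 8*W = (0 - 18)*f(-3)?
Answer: 225*I*√83541/4 ≈ 16258.0*I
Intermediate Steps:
f(h) = h/4 (f(h) = h*(¼) = h/4)
W = 27/16 (W = ((0 - 18)*((¼)*(-3)))/8 = (-18*(-¾))/8 = (⅛)*(27/2) = 27/16 ≈ 1.6875)
Y((2 + 6)*(-2))*√(-5223 + W) = (1 + (2 + 6)*(-2))²*√(-5223 + 27/16) = (1 + 8*(-2))²*√(-83541/16) = (1 - 16)²*(I*√83541/4) = (-15)²*(I*√83541/4) = 225*(I*√83541/4) = 225*I*√83541/4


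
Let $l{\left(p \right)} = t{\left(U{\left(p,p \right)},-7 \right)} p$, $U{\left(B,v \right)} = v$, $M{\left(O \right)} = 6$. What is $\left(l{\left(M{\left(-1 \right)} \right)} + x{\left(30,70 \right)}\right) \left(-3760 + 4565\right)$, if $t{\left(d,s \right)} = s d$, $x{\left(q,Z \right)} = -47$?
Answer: $-240695$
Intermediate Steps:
$t{\left(d,s \right)} = d s$
$l{\left(p \right)} = - 7 p^{2}$ ($l{\left(p \right)} = p \left(-7\right) p = - 7 p p = - 7 p^{2}$)
$\left(l{\left(M{\left(-1 \right)} \right)} + x{\left(30,70 \right)}\right) \left(-3760 + 4565\right) = \left(- 7 \cdot 6^{2} - 47\right) \left(-3760 + 4565\right) = \left(\left(-7\right) 36 - 47\right) 805 = \left(-252 - 47\right) 805 = \left(-299\right) 805 = -240695$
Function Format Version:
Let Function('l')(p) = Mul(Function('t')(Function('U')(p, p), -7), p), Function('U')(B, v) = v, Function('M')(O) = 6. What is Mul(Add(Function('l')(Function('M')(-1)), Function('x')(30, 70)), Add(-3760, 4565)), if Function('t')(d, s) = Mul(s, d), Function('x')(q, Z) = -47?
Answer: -240695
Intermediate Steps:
Function('t')(d, s) = Mul(d, s)
Function('l')(p) = Mul(-7, Pow(p, 2)) (Function('l')(p) = Mul(Mul(p, -7), p) = Mul(Mul(-7, p), p) = Mul(-7, Pow(p, 2)))
Mul(Add(Function('l')(Function('M')(-1)), Function('x')(30, 70)), Add(-3760, 4565)) = Mul(Add(Mul(-7, Pow(6, 2)), -47), Add(-3760, 4565)) = Mul(Add(Mul(-7, 36), -47), 805) = Mul(Add(-252, -47), 805) = Mul(-299, 805) = -240695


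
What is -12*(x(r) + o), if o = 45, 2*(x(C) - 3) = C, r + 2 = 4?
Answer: -588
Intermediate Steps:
r = 2 (r = -2 + 4 = 2)
x(C) = 3 + C/2
-12*(x(r) + o) = -12*((3 + (1/2)*2) + 45) = -12*((3 + 1) + 45) = -12*(4 + 45) = -12*49 = -588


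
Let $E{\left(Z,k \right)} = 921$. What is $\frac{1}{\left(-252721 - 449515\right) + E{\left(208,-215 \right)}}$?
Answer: $- \frac{1}{701315} \approx -1.4259 \cdot 10^{-6}$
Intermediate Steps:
$\frac{1}{\left(-252721 - 449515\right) + E{\left(208,-215 \right)}} = \frac{1}{\left(-252721 - 449515\right) + 921} = \frac{1}{-702236 + 921} = \frac{1}{-701315} = - \frac{1}{701315}$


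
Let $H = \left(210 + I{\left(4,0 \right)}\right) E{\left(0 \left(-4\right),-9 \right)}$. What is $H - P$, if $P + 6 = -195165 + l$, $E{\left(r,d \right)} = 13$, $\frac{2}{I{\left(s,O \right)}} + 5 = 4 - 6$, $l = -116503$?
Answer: $\frac{2200802}{7} \approx 3.144 \cdot 10^{5}$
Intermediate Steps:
$I{\left(s,O \right)} = - \frac{2}{7}$ ($I{\left(s,O \right)} = \frac{2}{-5 + \left(4 - 6\right)} = \frac{2}{-5 - 2} = \frac{2}{-7} = 2 \left(- \frac{1}{7}\right) = - \frac{2}{7}$)
$P = -311674$ ($P = -6 - 311668 = -311674$)
$H = \frac{19084}{7}$ ($H = \left(210 - \frac{2}{7}\right) 13 = \frac{1468}{7} \cdot 13 = \frac{19084}{7} \approx 2726.3$)
$H - P = \frac{19084}{7} - -311674 = \frac{19084}{7} + 311674 = \frac{2200802}{7}$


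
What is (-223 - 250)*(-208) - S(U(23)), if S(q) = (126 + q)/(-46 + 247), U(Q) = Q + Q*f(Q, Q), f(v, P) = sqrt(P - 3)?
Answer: 19775035/201 - 46*sqrt(5)/201 ≈ 98383.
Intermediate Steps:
f(v, P) = sqrt(-3 + P)
U(Q) = Q + Q*sqrt(-3 + Q)
S(q) = 42/67 + q/201 (S(q) = (126 + q)/201 = (126 + q)*(1/201) = 42/67 + q/201)
(-223 - 250)*(-208) - S(U(23)) = (-223 - 250)*(-208) - (42/67 + (23*(1 + sqrt(-3 + 23)))/201) = -473*(-208) - (42/67 + (23*(1 + sqrt(20)))/201) = 98384 - (42/67 + (23*(1 + 2*sqrt(5)))/201) = 98384 - (42/67 + (23 + 46*sqrt(5))/201) = 98384 - (42/67 + (23/201 + 46*sqrt(5)/201)) = 98384 - (149/201 + 46*sqrt(5)/201) = 98384 + (-149/201 - 46*sqrt(5)/201) = 19775035/201 - 46*sqrt(5)/201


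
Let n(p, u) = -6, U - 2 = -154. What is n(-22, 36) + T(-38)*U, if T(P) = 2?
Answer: -310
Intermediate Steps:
U = -152 (U = 2 - 154 = -152)
n(-22, 36) + T(-38)*U = -6 + 2*(-152) = -6 - 304 = -310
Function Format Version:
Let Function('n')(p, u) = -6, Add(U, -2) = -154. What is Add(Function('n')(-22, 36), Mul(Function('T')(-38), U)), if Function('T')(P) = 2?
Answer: -310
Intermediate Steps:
U = -152 (U = Add(2, -154) = -152)
Add(Function('n')(-22, 36), Mul(Function('T')(-38), U)) = Add(-6, Mul(2, -152)) = Add(-6, -304) = -310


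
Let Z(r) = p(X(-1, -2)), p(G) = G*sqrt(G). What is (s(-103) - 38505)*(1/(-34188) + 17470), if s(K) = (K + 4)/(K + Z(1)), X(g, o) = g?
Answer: -81333042085230409/120911560 - 1791793077*I/10991960 ≈ -6.7267e+8 - 163.01*I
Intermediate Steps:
p(G) = G**(3/2)
Z(r) = -I (Z(r) = (-1)**(3/2) = -I)
s(K) = (4 + K)/(K - I) (s(K) = (K + 4)/(K - I) = (4 + K)/(K - I))
(s(-103) - 38505)*(1/(-34188) + 17470) = ((4 - 103)/(-103 - I) - 38505)*(1/(-34188) + 17470) = (((-103 + I)/10610)*(-99) - 38505)*(-1/34188 + 17470) = (-99*(-103 + I)/10610 - 38505)*(597264359/34188) = (-38505 - 99*(-103 + I)/10610)*(597264359/34188) = -7665888047765/11396 - 1791793077*(-103 + I)/10991960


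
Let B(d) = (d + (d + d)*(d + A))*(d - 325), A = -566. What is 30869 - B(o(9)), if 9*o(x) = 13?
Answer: -361848467/729 ≈ -4.9636e+5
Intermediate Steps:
o(x) = 13/9 (o(x) = (⅑)*13 = 13/9)
B(d) = (-325 + d)*(d + 2*d*(-566 + d)) (B(d) = (d + (d + d)*(d - 566))*(d - 325) = (d + (2*d)*(-566 + d))*(-325 + d) = (d + 2*d*(-566 + d))*(-325 + d) = (-325 + d)*(d + 2*d*(-566 + d)))
30869 - B(o(9)) = 30869 - 13*(367575 - 1781*13/9 + 2*(13/9)²)/9 = 30869 - 13*(367575 - 23153/9 + 2*(169/81))/9 = 30869 - 13*(367575 - 23153/9 + 338/81)/9 = 30869 - 13*29565536/(9*81) = 30869 - 1*384351968/729 = 30869 - 384351968/729 = -361848467/729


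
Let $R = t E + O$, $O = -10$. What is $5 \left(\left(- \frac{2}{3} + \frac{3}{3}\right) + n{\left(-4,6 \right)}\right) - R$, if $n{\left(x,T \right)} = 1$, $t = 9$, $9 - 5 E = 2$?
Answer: $\frac{61}{15} \approx 4.0667$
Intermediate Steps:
$E = \frac{7}{5}$ ($E = \frac{9}{5} - \frac{2}{5} = \frac{7}{5} \approx 1.4$)
$R = \frac{13}{5}$ ($R = 9 \cdot \frac{7}{5} - 10 = \frac{63}{5} - 10 = \frac{13}{5} \approx 2.6$)
$5 \left(\left(- \frac{2}{3} + \frac{3}{3}\right) + n{\left(-4,6 \right)}\right) - R = 5 \left(\left(- \frac{2}{3} + \frac{3}{3}\right) + 1\right) - \frac{13}{5} = 5 \left(\left(\left(-2\right) \frac{1}{3} + 3 \cdot \frac{1}{3}\right) + 1\right) - \frac{13}{5} = 5 \left(\left(- \frac{2}{3} + 1\right) + 1\right) - \frac{13}{5} = 5 \left(\frac{1}{3} + 1\right) - \frac{13}{5} = 5 \cdot \frac{4}{3} - \frac{13}{5} = \frac{20}{3} - \frac{13}{5} = \frac{61}{15}$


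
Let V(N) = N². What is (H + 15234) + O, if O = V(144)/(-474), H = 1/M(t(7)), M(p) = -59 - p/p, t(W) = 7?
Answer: 72001721/4740 ≈ 15190.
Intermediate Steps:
M(p) = -60 (M(p) = -59 - 1*1 = -59 - 1 = -60)
H = -1/60 (H = 1/(-60) = -1/60 ≈ -0.016667)
O = -3456/79 (O = 144²/(-474) = 20736*(-1/474) = -3456/79 ≈ -43.747)
(H + 15234) + O = (-1/60 + 15234) - 3456/79 = 914039/60 - 3456/79 = 72001721/4740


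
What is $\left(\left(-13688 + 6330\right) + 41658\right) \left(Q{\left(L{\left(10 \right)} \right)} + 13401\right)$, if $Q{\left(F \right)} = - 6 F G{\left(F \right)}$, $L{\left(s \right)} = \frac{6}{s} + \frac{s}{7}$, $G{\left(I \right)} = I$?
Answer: $458807412$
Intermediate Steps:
$L{\left(s \right)} = \frac{6}{s} + \frac{s}{7}$ ($L{\left(s \right)} = \frac{6}{s} + s \frac{1}{7} = \frac{6}{s} + \frac{s}{7}$)
$Q{\left(F \right)} = - 6 F^{2}$ ($Q{\left(F \right)} = - 6 F F = - 6 F^{2}$)
$\left(\left(-13688 + 6330\right) + 41658\right) \left(Q{\left(L{\left(10 \right)} \right)} + 13401\right) = \left(\left(-13688 + 6330\right) + 41658\right) \left(- 6 \left(\frac{6}{10} + \frac{1}{7} \cdot 10\right)^{2} + 13401\right) = \left(-7358 + 41658\right) \left(- 6 \left(6 \cdot \frac{1}{10} + \frac{10}{7}\right)^{2} + 13401\right) = 34300 \left(- 6 \left(\frac{3}{5} + \frac{10}{7}\right)^{2} + 13401\right) = 34300 \left(- 6 \left(\frac{71}{35}\right)^{2} + 13401\right) = 34300 \left(\left(-6\right) \frac{5041}{1225} + 13401\right) = 34300 \left(- \frac{30246}{1225} + 13401\right) = 34300 \cdot \frac{16385979}{1225} = 458807412$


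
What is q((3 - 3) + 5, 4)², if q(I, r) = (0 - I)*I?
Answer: 625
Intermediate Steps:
q(I, r) = -I² (q(I, r) = (-I)*I = -I²)
q((3 - 3) + 5, 4)² = (-((3 - 3) + 5)²)² = (-(0 + 5)²)² = (-1*5²)² = (-1*25)² = (-25)² = 625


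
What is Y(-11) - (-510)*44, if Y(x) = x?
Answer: 22429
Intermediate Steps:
Y(-11) - (-510)*44 = -11 - (-510)*44 = -11 - 1*(-22440) = -11 + 22440 = 22429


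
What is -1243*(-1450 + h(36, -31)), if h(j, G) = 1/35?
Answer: 63081007/35 ≈ 1.8023e+6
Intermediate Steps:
h(j, G) = 1/35
-1243*(-1450 + h(36, -31)) = -1243*(-1450 + 1/35) = -1243*(-50749/35) = 63081007/35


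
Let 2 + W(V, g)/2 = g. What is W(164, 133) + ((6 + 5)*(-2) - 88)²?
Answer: 12362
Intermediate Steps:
W(V, g) = -4 + 2*g
W(164, 133) + ((6 + 5)*(-2) - 88)² = (-4 + 2*133) + ((6 + 5)*(-2) - 88)² = (-4 + 266) + (11*(-2) - 88)² = 262 + (-22 - 88)² = 262 + (-110)² = 262 + 12100 = 12362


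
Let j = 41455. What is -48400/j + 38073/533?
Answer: 310503803/4419103 ≈ 70.264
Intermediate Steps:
-48400/j + 38073/533 = -48400/41455 + 38073/533 = -48400*1/41455 + 38073*(1/533) = -9680/8291 + 38073/533 = 310503803/4419103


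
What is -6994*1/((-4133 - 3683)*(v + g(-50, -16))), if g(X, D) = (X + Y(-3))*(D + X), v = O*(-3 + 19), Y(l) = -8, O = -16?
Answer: 3497/13959376 ≈ 0.00025051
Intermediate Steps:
v = -256 (v = -16*(-3 + 19) = -16*16 = -256)
g(X, D) = (-8 + X)*(D + X) (g(X, D) = (X - 8)*(D + X) = (-8 + X)*(D + X))
-6994*1/((-4133 - 3683)*(v + g(-50, -16))) = -6994*1/((-4133 - 3683)*(-256 + ((-50)² - 8*(-16) - 8*(-50) - 16*(-50)))) = -6994*(-1/(7816*(-256 + (2500 + 128 + 400 + 800)))) = -6994*(-1/(7816*(-256 + 3828))) = -6994/(3572*(-7816)) = -6994/(-27918752) = -6994*(-1/27918752) = 3497/13959376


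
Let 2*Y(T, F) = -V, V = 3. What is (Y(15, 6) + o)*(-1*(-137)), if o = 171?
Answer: 46443/2 ≈ 23222.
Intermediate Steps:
Y(T, F) = -3/2 (Y(T, F) = (-1*3)/2 = (1/2)*(-3) = -3/2)
(Y(15, 6) + o)*(-1*(-137)) = (-3/2 + 171)*(-1*(-137)) = (339/2)*137 = 46443/2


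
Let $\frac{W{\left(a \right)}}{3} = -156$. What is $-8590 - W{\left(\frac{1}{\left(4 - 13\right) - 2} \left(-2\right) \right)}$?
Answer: $-8122$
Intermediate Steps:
$W{\left(a \right)} = -468$ ($W{\left(a \right)} = 3 \left(-156\right) = -468$)
$-8590 - W{\left(\frac{1}{\left(4 - 13\right) - 2} \left(-2\right) \right)} = -8590 - -468 = -8590 + 468 = -8122$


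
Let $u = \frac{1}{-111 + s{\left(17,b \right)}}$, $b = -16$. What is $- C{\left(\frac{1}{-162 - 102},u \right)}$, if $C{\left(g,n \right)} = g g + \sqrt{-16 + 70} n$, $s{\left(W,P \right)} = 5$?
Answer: $- \frac{1}{69696} + \frac{3 \sqrt{6}}{106} \approx 0.069311$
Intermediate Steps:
$u = - \frac{1}{106}$ ($u = \frac{1}{-111 + 5} = \frac{1}{-106} = - \frac{1}{106} \approx -0.009434$)
$C{\left(g,n \right)} = g^{2} + 3 n \sqrt{6}$ ($C{\left(g,n \right)} = g^{2} + \sqrt{54} n = g^{2} + 3 \sqrt{6} n = g^{2} + 3 n \sqrt{6}$)
$- C{\left(\frac{1}{-162 - 102},u \right)} = - (\left(\frac{1}{-162 - 102}\right)^{2} + 3 \left(- \frac{1}{106}\right) \sqrt{6}) = - (\left(\frac{1}{-264}\right)^{2} - \frac{3 \sqrt{6}}{106}) = - (\left(- \frac{1}{264}\right)^{2} - \frac{3 \sqrt{6}}{106}) = - (\frac{1}{69696} - \frac{3 \sqrt{6}}{106}) = - \frac{1}{69696} + \frac{3 \sqrt{6}}{106}$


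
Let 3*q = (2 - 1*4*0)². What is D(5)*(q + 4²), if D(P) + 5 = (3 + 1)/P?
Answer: -364/5 ≈ -72.800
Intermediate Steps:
D(P) = -5 + 4/P (D(P) = -5 + (3 + 1)/P = -5 + 4/P)
q = 4/3 (q = (2 - 1*4*0)²/3 = (2 - 4*0)²/3 = (2 + 0)²/3 = (⅓)*2² = (⅓)*4 = 4/3 ≈ 1.3333)
D(5)*(q + 4²) = (-5 + 4/5)*(4/3 + 4²) = (-5 + 4*(⅕))*(4/3 + 16) = (-5 + ⅘)*(52/3) = -21/5*52/3 = -364/5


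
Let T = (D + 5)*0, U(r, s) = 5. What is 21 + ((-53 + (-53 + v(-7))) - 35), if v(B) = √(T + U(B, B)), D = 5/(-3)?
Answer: -120 + √5 ≈ -117.76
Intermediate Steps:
D = -5/3 (D = 5*(-⅓) = -5/3 ≈ -1.6667)
T = 0 (T = (-5/3 + 5)*0 = (10/3)*0 = 0)
v(B) = √5 (v(B) = √(0 + 5) = √5)
21 + ((-53 + (-53 + v(-7))) - 35) = 21 + ((-53 + (-53 + √5)) - 35) = 21 + ((-106 + √5) - 35) = 21 + (-141 + √5) = -120 + √5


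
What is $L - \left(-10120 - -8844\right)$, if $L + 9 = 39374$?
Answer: $40641$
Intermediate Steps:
$L = 39365$ ($L = -9 + 39374 = 39365$)
$L - \left(-10120 - -8844\right) = 39365 - \left(-10120 - -8844\right) = 39365 - \left(-10120 + 8844\right) = 39365 - -1276 = 39365 + 1276 = 40641$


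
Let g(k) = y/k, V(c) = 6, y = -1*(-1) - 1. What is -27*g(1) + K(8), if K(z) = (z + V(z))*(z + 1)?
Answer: 126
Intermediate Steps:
y = 0 (y = 1 - 1 = 0)
g(k) = 0 (g(k) = 0/k = 0)
K(z) = (1 + z)*(6 + z) (K(z) = (z + 6)*(z + 1) = (6 + z)*(1 + z) = (1 + z)*(6 + z))
-27*g(1) + K(8) = -27*0 + (6 + 8**2 + 7*8) = 0 + (6 + 64 + 56) = 0 + 126 = 126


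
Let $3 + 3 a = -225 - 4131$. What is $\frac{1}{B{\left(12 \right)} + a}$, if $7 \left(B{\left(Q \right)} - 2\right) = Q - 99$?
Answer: $- \frac{7}{10244} \approx -0.00068333$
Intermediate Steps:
$B{\left(Q \right)} = - \frac{85}{7} + \frac{Q}{7}$ ($B{\left(Q \right)} = 2 + \frac{Q - 99}{7} = 2 + \frac{-99 + Q}{7} = 2 + \left(- \frac{99}{7} + \frac{Q}{7}\right) = - \frac{85}{7} + \frac{Q}{7}$)
$a = -1453$ ($a = -1 + \frac{-225 - 4131}{3} = -1 + \frac{1}{3} \left(-4356\right) = -1 - 1452 = -1453$)
$\frac{1}{B{\left(12 \right)} + a} = \frac{1}{\left(- \frac{85}{7} + \frac{1}{7} \cdot 12\right) - 1453} = \frac{1}{\left(- \frac{85}{7} + \frac{12}{7}\right) - 1453} = \frac{1}{- \frac{73}{7} - 1453} = \frac{1}{- \frac{10244}{7}} = - \frac{7}{10244}$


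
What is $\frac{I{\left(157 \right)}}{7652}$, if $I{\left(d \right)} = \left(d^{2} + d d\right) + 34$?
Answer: $\frac{12333}{1913} \approx 6.4469$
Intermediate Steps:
$I{\left(d \right)} = 34 + 2 d^{2}$ ($I{\left(d \right)} = \left(d^{2} + d^{2}\right) + 34 = 2 d^{2} + 34 = 34 + 2 d^{2}$)
$\frac{I{\left(157 \right)}}{7652} = \frac{34 + 2 \cdot 157^{2}}{7652} = \left(34 + 2 \cdot 24649\right) \frac{1}{7652} = \left(34 + 49298\right) \frac{1}{7652} = 49332 \cdot \frac{1}{7652} = \frac{12333}{1913}$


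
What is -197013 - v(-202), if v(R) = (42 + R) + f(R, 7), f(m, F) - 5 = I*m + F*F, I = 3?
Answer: -196301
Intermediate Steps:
f(m, F) = 5 + F² + 3*m (f(m, F) = 5 + (3*m + F*F) = 5 + (3*m + F²) = 5 + (F² + 3*m) = 5 + F² + 3*m)
v(R) = 96 + 4*R (v(R) = (42 + R) + (5 + 7² + 3*R) = (42 + R) + (5 + 49 + 3*R) = (42 + R) + (54 + 3*R) = 96 + 4*R)
-197013 - v(-202) = -197013 - (96 + 4*(-202)) = -197013 - (96 - 808) = -197013 - 1*(-712) = -197013 + 712 = -196301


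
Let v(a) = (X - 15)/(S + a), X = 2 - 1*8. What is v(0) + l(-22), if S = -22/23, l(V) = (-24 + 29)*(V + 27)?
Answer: 1033/22 ≈ 46.955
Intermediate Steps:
l(V) = 135 + 5*V (l(V) = 5*(27 + V) = 135 + 5*V)
X = -6 (X = 2 - 8 = -6)
S = -22/23 (S = -22*1/23 = -22/23 ≈ -0.95652)
v(a) = -21/(-22/23 + a) (v(a) = (-6 - 15)/(-22/23 + a) = -21/(-22/23 + a))
v(0) + l(-22) = -483/(-22 + 23*0) + (135 + 5*(-22)) = -483/(-22 + 0) + (135 - 110) = -483/(-22) + 25 = -483*(-1/22) + 25 = 483/22 + 25 = 1033/22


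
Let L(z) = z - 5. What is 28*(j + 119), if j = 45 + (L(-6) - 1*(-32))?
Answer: 5180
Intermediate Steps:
L(z) = -5 + z
j = 66 (j = 45 + ((-5 - 6) - 1*(-32)) = 45 + (-11 + 32) = 45 + 21 = 66)
28*(j + 119) = 28*(66 + 119) = 28*185 = 5180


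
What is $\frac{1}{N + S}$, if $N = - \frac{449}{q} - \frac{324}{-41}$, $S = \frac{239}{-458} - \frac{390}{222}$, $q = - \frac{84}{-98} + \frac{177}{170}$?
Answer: $- \frac{1569521574}{362404356571} \approx -0.0043309$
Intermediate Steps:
$q = \frac{2259}{1190}$ ($q = \left(-84\right) \left(- \frac{1}{98}\right) + 177 \cdot \frac{1}{170} = \frac{6}{7} + \frac{177}{170} = \frac{2259}{1190} \approx 1.8983$)
$S = - \frac{38613}{16946}$ ($S = 239 \left(- \frac{1}{458}\right) - \frac{65}{37} = - \frac{239}{458} - \frac{65}{37} = - \frac{38613}{16946} \approx -2.2786$)
$N = - \frac{21174794}{92619}$ ($N = - \frac{449}{\frac{2259}{1190}} - \frac{324}{-41} = \left(-449\right) \frac{1190}{2259} - - \frac{324}{41} = - \frac{534310}{2259} + \frac{324}{41} = - \frac{21174794}{92619} \approx -228.62$)
$\frac{1}{N + S} = \frac{1}{- \frac{21174794}{92619} - \frac{38613}{16946}} = \frac{1}{- \frac{362404356571}{1569521574}} = - \frac{1569521574}{362404356571}$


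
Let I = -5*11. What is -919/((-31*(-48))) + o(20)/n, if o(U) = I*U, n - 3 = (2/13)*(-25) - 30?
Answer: 20909881/596688 ≈ 35.043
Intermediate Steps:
I = -55
n = -401/13 (n = 3 + ((2/13)*(-25) - 30) = 3 + (-50/13 - 30) = 3 - 440/13 = -401/13 ≈ -30.846)
o(U) = -55*U
-919/((-31*(-48))) + o(20)/n = -919/((-31*(-48))) + (-55*20)/(-401/13) = -919/1488 - 1100*(-13/401) = -919*1/1488 + 14300/401 = -919/1488 + 14300/401 = 20909881/596688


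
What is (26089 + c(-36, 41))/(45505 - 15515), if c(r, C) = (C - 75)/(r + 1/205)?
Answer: 192517701/221296210 ≈ 0.86996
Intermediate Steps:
c(r, C) = (-75 + C)/(1/205 + r) (c(r, C) = (-75 + C)/(r + 1/205) = (-75 + C)/(1/205 + r))
(26089 + c(-36, 41))/(45505 - 15515) = (26089 + 205*(-75 + 41)/(1 + 205*(-36)))/(45505 - 15515) = (26089 + 205*(-34)/(1 - 7380))/29990 = (26089 + 205*(-34)/(-7379))*(1/29990) = (26089 + 205*(-1/7379)*(-34))*(1/29990) = (26089 + 6970/7379)*(1/29990) = (192517701/7379)*(1/29990) = 192517701/221296210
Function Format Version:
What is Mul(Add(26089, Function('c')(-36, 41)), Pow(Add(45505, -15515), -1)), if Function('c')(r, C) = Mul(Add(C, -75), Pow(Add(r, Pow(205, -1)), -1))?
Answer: Rational(192517701, 221296210) ≈ 0.86996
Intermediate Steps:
Function('c')(r, C) = Mul(Pow(Add(Rational(1, 205), r), -1), Add(-75, C)) (Function('c')(r, C) = Mul(Add(-75, C), Pow(Add(r, Rational(1, 205)), -1)) = Mul(Add(-75, C), Pow(Add(Rational(1, 205), r), -1)) = Mul(Pow(Add(Rational(1, 205), r), -1), Add(-75, C)))
Mul(Add(26089, Function('c')(-36, 41)), Pow(Add(45505, -15515), -1)) = Mul(Add(26089, Mul(205, Pow(Add(1, Mul(205, -36)), -1), Add(-75, 41))), Pow(Add(45505, -15515), -1)) = Mul(Add(26089, Mul(205, Pow(Add(1, -7380), -1), -34)), Pow(29990, -1)) = Mul(Add(26089, Mul(205, Pow(-7379, -1), -34)), Rational(1, 29990)) = Mul(Add(26089, Mul(205, Rational(-1, 7379), -34)), Rational(1, 29990)) = Mul(Add(26089, Rational(6970, 7379)), Rational(1, 29990)) = Mul(Rational(192517701, 7379), Rational(1, 29990)) = Rational(192517701, 221296210)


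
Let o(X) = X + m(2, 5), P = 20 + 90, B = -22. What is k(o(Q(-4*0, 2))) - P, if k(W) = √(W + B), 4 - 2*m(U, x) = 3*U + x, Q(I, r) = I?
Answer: -110 + I*√102/2 ≈ -110.0 + 5.0498*I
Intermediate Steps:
m(U, x) = 2 - 3*U/2 - x/2 (m(U, x) = 2 - (3*U + x)/2 = 2 - (x + 3*U)/2 = 2 + (-3*U/2 - x/2) = 2 - 3*U/2 - x/2)
P = 110
o(X) = -7/2 + X (o(X) = X + (2 - 3/2*2 - ½*5) = X + (2 - 3 - 5/2) = X - 7/2 = -7/2 + X)
k(W) = √(-22 + W) (k(W) = √(W - 22) = √(-22 + W))
k(o(Q(-4*0, 2))) - P = √(-22 + (-7/2 - 4*0)) - 1*110 = √(-22 + (-7/2 + 0)) - 110 = √(-22 - 7/2) - 110 = √(-51/2) - 110 = I*√102/2 - 110 = -110 + I*√102/2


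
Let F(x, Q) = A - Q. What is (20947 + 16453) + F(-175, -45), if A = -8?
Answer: 37437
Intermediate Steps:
F(x, Q) = -8 - Q
(20947 + 16453) + F(-175, -45) = (20947 + 16453) + (-8 - 1*(-45)) = 37400 + (-8 + 45) = 37400 + 37 = 37437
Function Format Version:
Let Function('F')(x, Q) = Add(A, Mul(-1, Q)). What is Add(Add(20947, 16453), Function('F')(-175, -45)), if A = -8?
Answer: 37437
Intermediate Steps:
Function('F')(x, Q) = Add(-8, Mul(-1, Q))
Add(Add(20947, 16453), Function('F')(-175, -45)) = Add(Add(20947, 16453), Add(-8, Mul(-1, -45))) = Add(37400, Add(-8, 45)) = Add(37400, 37) = 37437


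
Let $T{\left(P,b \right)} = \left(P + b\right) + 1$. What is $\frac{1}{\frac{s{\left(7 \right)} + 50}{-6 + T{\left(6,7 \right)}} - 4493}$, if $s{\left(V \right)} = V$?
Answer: $- \frac{8}{35887} \approx -0.00022292$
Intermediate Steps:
$T{\left(P,b \right)} = 1 + P + b$
$\frac{1}{\frac{s{\left(7 \right)} + 50}{-6 + T{\left(6,7 \right)}} - 4493} = \frac{1}{\frac{7 + 50}{-6 + \left(1 + 6 + 7\right)} - 4493} = \frac{1}{\frac{57}{-6 + 14} - 4493} = \frac{1}{\frac{57}{8} - 4493} = \frac{1}{- \frac{35887}{8}} = - \frac{8}{35887}$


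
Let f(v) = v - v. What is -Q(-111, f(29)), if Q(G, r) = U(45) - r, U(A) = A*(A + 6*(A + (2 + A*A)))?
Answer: -561465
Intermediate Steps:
U(A) = A*(12 + 6*A² + 7*A) (U(A) = A*(A + 6*(A + (2 + A²))) = A*(A + 6*(2 + A + A²)) = A*(A + (12 + 6*A + 6*A²)) = A*(12 + 6*A² + 7*A))
f(v) = 0
Q(G, r) = 561465 - r (Q(G, r) = 45*(12 + 6*45² + 7*45) - r = 45*(12 + 6*2025 + 315) - r = 45*(12 + 12150 + 315) - r = 45*12477 - r = 561465 - r)
-Q(-111, f(29)) = -(561465 - 1*0) = -(561465 + 0) = -1*561465 = -561465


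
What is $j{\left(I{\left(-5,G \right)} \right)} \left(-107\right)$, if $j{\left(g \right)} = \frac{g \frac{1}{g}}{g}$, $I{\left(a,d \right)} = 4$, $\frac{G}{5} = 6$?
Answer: $- \frac{107}{4} \approx -26.75$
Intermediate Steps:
$G = 30$ ($G = 5 \cdot 6 = 30$)
$j{\left(g \right)} = \frac{1}{g}$ ($j{\left(g \right)} = 1 \frac{1}{g} = \frac{1}{g}$)
$j{\left(I{\left(-5,G \right)} \right)} \left(-107\right) = \frac{1}{4} \left(-107\right) = - \frac{107}{4}$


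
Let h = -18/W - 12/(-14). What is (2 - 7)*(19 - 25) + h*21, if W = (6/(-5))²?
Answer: -429/2 ≈ -214.50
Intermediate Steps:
W = 36/25 (W = (6*(-⅕))² = (-6/5)² = 36/25 ≈ 1.4400)
h = -163/14 (h = -18/36/25 - 12/(-14) = -18*25/36 - 12*(-1/14) = -25/2 + 6/7 = -163/14 ≈ -11.643)
(2 - 7)*(19 - 25) + h*21 = (2 - 7)*(19 - 25) - 163/14*21 = -5*(-6) - 489/2 = 30 - 489/2 = -429/2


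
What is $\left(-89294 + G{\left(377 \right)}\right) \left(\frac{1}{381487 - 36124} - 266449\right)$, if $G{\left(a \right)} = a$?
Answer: $\frac{2727428972599054}{115121} \approx 2.3692 \cdot 10^{10}$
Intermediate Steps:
$\left(-89294 + G{\left(377 \right)}\right) \left(\frac{1}{381487 - 36124} - 266449\right) = \left(-89294 + 377\right) \left(\frac{1}{381487 - 36124} - 266449\right) = - 88917 \left(\frac{1}{345363} - 266449\right) = \left(-88917\right) \left(- \frac{92021625986}{345363}\right) = \frac{2727428972599054}{115121}$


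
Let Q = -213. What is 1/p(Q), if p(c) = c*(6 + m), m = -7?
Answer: 1/213 ≈ 0.0046948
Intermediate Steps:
p(c) = -c (p(c) = c*(6 - 7) = c*(-1) = -c)
1/p(Q) = 1/(-1*(-213)) = 1/213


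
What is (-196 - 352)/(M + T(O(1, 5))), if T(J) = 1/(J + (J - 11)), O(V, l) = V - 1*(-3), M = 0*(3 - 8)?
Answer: 1644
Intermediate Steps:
M = 0 (M = 0*(-5) = 0)
O(V, l) = 3 + V (O(V, l) = V + 3 = 3 + V)
T(J) = 1/(-11 + 2*J) (T(J) = 1/(J + (-11 + J)) = 1/(-11 + 2*J))
(-196 - 352)/(M + T(O(1, 5))) = (-196 - 352)/(0 + 1/(-11 + 2*(3 + 1))) = -548/(0 + 1/(-11 + 2*4)) = -548/(0 + 1/(-11 + 8)) = -548/(0 + 1/(-3)) = -548/(0 - ⅓) = -548/(-⅓) = -548*(-3) = 1644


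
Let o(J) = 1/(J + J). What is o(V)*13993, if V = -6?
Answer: -13993/12 ≈ -1166.1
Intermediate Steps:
o(J) = 1/(2*J)
o(V)*13993 = ((½)/(-6))*13993 = ((½)*(-⅙))*13993 = -1/12*13993 = -13993/12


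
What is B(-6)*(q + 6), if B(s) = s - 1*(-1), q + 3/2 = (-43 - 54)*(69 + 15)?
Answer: 81435/2 ≈ 40718.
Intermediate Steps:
q = -16299/2 (q = -3/2 + (-43 - 54)*(69 + 15) = -3/2 - 97*84 = -3/2 - 8148 = -16299/2 ≈ -8149.5)
B(s) = 1 + s (B(s) = s + 1 = 1 + s)
B(-6)*(q + 6) = (1 - 6)*(-16299/2 + 6) = -5*(-16287/2) = 81435/2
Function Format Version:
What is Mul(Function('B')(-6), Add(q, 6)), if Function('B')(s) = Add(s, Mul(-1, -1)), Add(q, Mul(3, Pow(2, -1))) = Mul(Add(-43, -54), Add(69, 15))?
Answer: Rational(81435, 2) ≈ 40718.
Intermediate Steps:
q = Rational(-16299, 2) (q = Add(Rational(-3, 2), Mul(Add(-43, -54), Add(69, 15))) = Add(Rational(-3, 2), Mul(-97, 84)) = Add(Rational(-3, 2), -8148) = Rational(-16299, 2) ≈ -8149.5)
Function('B')(s) = Add(1, s) (Function('B')(s) = Add(s, 1) = Add(1, s))
Mul(Function('B')(-6), Add(q, 6)) = Mul(Add(1, -6), Add(Rational(-16299, 2), 6)) = Mul(-5, Rational(-16287, 2)) = Rational(81435, 2)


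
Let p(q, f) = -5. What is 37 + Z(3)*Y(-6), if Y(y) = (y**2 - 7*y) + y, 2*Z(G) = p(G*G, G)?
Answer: -143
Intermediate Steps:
Z(G) = -5/2 (Z(G) = (1/2)*(-5) = -5/2)
Y(y) = y**2 - 6*y
37 + Z(3)*Y(-6) = 37 - (-15)*(-6 - 6) = 37 - (-15)*(-12) = 37 - 5/2*72 = 37 - 180 = -143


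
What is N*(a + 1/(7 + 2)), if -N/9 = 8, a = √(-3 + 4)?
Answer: -80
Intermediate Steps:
a = 1 (a = √1 = 1)
N = -72 (N = -9*8 = -72)
N*(a + 1/(7 + 2)) = -72*(1 + 1/(7 + 2)) = -72*(1 + 1/9) = -72*(1 + ⅑) = -72*10/9 = -80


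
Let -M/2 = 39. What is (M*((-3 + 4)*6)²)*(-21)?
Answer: 58968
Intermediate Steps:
M = -78 (M = -2*39 = -78)
(M*((-3 + 4)*6)²)*(-21) = -78*36*(-3 + 4)²*(-21) = -78*(1*6)²*(-21) = -78*6²*(-21) = -78*36*(-21) = -2808*(-21) = 58968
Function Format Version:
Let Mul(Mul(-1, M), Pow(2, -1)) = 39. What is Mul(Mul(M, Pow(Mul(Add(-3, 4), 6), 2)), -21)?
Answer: 58968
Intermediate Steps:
M = -78 (M = Mul(-2, 39) = -78)
Mul(Mul(M, Pow(Mul(Add(-3, 4), 6), 2)), -21) = Mul(Mul(-78, Pow(Mul(Add(-3, 4), 6), 2)), -21) = Mul(Mul(-78, Pow(Mul(1, 6), 2)), -21) = Mul(Mul(-78, Pow(6, 2)), -21) = Mul(Mul(-78, 36), -21) = Mul(-2808, -21) = 58968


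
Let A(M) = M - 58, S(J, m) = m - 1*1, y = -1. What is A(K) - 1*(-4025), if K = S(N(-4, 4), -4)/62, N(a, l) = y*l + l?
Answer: 245949/62 ≈ 3966.9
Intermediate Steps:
N(a, l) = 0 (N(a, l) = -l + l = 0)
S(J, m) = -1 + m (S(J, m) = m - 1 = -1 + m)
K = -5/62 (K = (-1 - 4)/62 = -5*1/62 = -5/62 ≈ -0.080645)
A(M) = -58 + M
A(K) - 1*(-4025) = (-58 - 5/62) - 1*(-4025) = -3601/62 + 4025 = 245949/62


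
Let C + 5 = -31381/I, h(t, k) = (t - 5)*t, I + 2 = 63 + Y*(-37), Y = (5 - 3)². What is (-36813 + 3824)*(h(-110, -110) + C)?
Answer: -37326921544/87 ≈ -4.2905e+8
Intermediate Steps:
Y = 4 (Y = 2² = 4)
I = -87 (I = -2 + (63 + 4*(-37)) = -2 + (63 - 148) = -2 - 85 = -87)
h(t, k) = t*(-5 + t) (h(t, k) = (-5 + t)*t = t*(-5 + t))
C = 30946/87 (C = -5 - 31381/(-87) = -5 - 31381*(-1/87) = -5 + 31381/87 = 30946/87 ≈ 355.70)
(-36813 + 3824)*(h(-110, -110) + C) = (-36813 + 3824)*(-110*(-5 - 110) + 30946/87) = -32989*(-110*(-115) + 30946/87) = -32989*(12650 + 30946/87) = -32989*1131496/87 = -37326921544/87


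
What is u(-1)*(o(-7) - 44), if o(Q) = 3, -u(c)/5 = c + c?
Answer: -410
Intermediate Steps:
u(c) = -10*c (u(c) = -5*(c + c) = -10*c)
u(-1)*(o(-7) - 44) = (-10*(-1))*(3 - 44) = 10*(-41) = -410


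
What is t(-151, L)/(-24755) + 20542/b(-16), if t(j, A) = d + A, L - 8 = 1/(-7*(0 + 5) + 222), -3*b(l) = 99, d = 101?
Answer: -8644853722/13887555 ≈ -622.49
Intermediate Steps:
b(l) = -33 (b(l) = -⅓*99 = -33)
L = 1497/187 (L = 8 + 1/(-7*(0 + 5) + 222) = 8 + 1/(-7*5 + 222) = 8 + 1/(-35 + 222) = 8 + 1/187 = 1497/187 ≈ 8.0053)
t(j, A) = 101 + A
t(-151, L)/(-24755) + 20542/b(-16) = (101 + 1497/187)/(-24755) + 20542/(-33) = (20384/187)*(-1/24755) + 20542*(-1/33) = -20384/4629185 - 20542/33 = -8644853722/13887555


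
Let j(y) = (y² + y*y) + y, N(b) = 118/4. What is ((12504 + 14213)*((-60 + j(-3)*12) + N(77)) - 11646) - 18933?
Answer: 7927225/2 ≈ 3.9636e+6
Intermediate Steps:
N(b) = 59/2 (N(b) = 118*(¼) = 59/2)
j(y) = y + 2*y² (j(y) = (y² + y²) + y = 2*y² + y = y + 2*y²)
((12504 + 14213)*((-60 + j(-3)*12) + N(77)) - 11646) - 18933 = ((12504 + 14213)*((-60 - 3*(1 + 2*(-3))*12) + 59/2) - 11646) - 18933 = (26717*((-60 - 3*(1 - 6)*12) + 59/2) - 11646) - 18933 = (26717*((-60 - 3*(-5)*12) + 59/2) - 11646) - 18933 = (26717*((-60 + 15*12) + 59/2) - 11646) - 18933 = (26717*((-60 + 180) + 59/2) - 11646) - 18933 = (26717*(120 + 59/2) - 11646) - 18933 = (26717*(299/2) - 11646) - 18933 = (7988383/2 - 11646) - 18933 = 7965091/2 - 18933 = 7927225/2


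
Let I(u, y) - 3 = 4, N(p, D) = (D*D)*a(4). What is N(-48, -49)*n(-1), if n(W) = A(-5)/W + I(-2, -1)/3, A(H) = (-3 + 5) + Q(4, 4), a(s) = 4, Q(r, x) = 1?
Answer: -19208/3 ≈ -6402.7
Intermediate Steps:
N(p, D) = 4*D² (N(p, D) = (D*D)*4 = D²*4 = 4*D²)
I(u, y) = 7 (I(u, y) = 3 + 4 = 7)
A(H) = 3 (A(H) = (-3 + 5) + 1 = 2 + 1 = 3)
n(W) = 7/3 + 3/W (n(W) = 3/W + 7/3 = 7/3 + 3/W)
N(-48, -49)*n(-1) = (4*(-49)²)*(7/3 + 3/(-1)) = (4*2401)*(7/3 + 3*(-1)) = 9604*(7/3 - 3) = 9604*(-⅔) = -19208/3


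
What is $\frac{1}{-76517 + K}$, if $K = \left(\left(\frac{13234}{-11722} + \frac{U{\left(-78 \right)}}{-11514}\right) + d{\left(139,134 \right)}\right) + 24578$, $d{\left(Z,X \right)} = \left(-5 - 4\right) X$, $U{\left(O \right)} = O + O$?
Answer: $- \frac{11247259}{597748125192} \approx -1.8816 \cdot 10^{-5}$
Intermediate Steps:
$U{\left(O \right)} = 2 O$
$d{\left(Z,X \right)} = - 9 X$
$K = \frac{262858391711}{11247259}$ ($K = \left(\left(\frac{13234}{-11722} + \frac{2 \left(-78\right)}{-11514}\right) - 1206\right) + 24578 = \left(\left(13234 \left(- \frac{1}{11722}\right) - - \frac{26}{1919}\right) - 1206\right) + 24578 = \left(\left(- \frac{6617}{5861} + \frac{26}{1919}\right) - 1206\right) + 24578 = \left(- \frac{12545637}{11247259} - 1206\right) + 24578 = - \frac{13576739991}{11247259} + 24578 = \frac{262858391711}{11247259} \approx 23371.0$)
$\frac{1}{-76517 + K} = \frac{1}{-76517 + \frac{262858391711}{11247259}} = \frac{1}{- \frac{597748125192}{11247259}} = - \frac{11247259}{597748125192}$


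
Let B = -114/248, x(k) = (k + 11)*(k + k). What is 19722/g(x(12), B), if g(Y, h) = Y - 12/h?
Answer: 187359/5492 ≈ 34.115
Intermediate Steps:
x(k) = 2*k*(11 + k) (x(k) = (11 + k)*(2*k) = 2*k*(11 + k))
B = -57/124 (B = -114*1/248 = -57/124 ≈ -0.45968)
19722/g(x(12), B) = 19722/(2*12*(11 + 12) - 12/(-57/124)) = 19722/(2*12*23 - 12*(-124/57)) = 19722/(552 + 496/19) = 19722/(10984/19) = 19722*(19/10984) = 187359/5492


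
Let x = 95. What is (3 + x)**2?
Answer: 9604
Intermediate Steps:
(3 + x)**2 = (3 + 95)**2 = 98**2 = 9604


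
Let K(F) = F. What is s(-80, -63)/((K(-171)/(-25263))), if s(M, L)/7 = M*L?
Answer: 99030960/19 ≈ 5.2122e+6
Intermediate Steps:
s(M, L) = 7*L*M (s(M, L) = 7*(M*L) = 7*(L*M) = 7*L*M)
s(-80, -63)/((K(-171)/(-25263))) = (7*(-63)*(-80))/((-171/(-25263))) = 35280/((-171*(-1/25263))) = 35280/(19/2807) = 35280*(2807/19) = 99030960/19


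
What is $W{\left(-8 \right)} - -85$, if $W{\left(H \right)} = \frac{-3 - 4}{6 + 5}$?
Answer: $\frac{928}{11} \approx 84.364$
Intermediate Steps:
$W{\left(H \right)} = - \frac{7}{11}$
$W{\left(-8 \right)} - -85 = - \frac{7}{11} - -85 = - \frac{7}{11} + 85 = \frac{928}{11}$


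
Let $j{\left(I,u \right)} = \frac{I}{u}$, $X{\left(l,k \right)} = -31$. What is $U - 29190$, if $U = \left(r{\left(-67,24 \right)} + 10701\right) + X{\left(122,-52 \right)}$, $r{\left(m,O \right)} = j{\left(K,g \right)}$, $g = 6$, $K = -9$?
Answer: $- \frac{37043}{2} \approx -18522.0$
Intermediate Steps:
$r{\left(m,O \right)} = - \frac{3}{2}$ ($r{\left(m,O \right)} = - \frac{9}{6} = \left(-9\right) \frac{1}{6} = - \frac{3}{2}$)
$U = \frac{21337}{2}$ ($U = \left(- \frac{3}{2} + 10701\right) - 31 = \frac{21399}{2} - 31 = \frac{21337}{2} \approx 10669.0$)
$U - 29190 = \frac{21337}{2} - 29190 = - \frac{37043}{2}$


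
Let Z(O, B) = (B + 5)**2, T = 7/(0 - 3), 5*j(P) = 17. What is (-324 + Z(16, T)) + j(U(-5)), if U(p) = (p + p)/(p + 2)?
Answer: -14107/45 ≈ -313.49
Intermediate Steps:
U(p) = 2*p/(2 + p) (U(p) = (2*p)/(2 + p) = 2*p/(2 + p))
j(P) = 17/5 (j(P) = (1/5)*17 = 17/5)
T = -7/3 (T = 7/(-3) = 7*(-1/3) = -7/3 ≈ -2.3333)
Z(O, B) = (5 + B)**2
(-324 + Z(16, T)) + j(U(-5)) = (-324 + (5 - 7/3)**2) + 17/5 = (-324 + (8/3)**2) + 17/5 = (-324 + 64/9) + 17/5 = -2852/9 + 17/5 = -14107/45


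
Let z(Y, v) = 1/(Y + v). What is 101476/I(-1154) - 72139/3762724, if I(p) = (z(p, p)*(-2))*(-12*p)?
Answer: 95456328739/11288172 ≈ 8456.3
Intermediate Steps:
I(p) = 12 (I(p) = (-2/(p + p))*(-12*p) = (-2/(2*p))*(-12*p) = ((1/(2*p))*(-2))*(-12*p) = (-1/p)*(-12*p) = 12)
101476/I(-1154) - 72139/3762724 = 101476/12 - 72139/3762724 = 101476*(1/12) - 72139*1/3762724 = 25369/3 - 72139/3762724 = 95456328739/11288172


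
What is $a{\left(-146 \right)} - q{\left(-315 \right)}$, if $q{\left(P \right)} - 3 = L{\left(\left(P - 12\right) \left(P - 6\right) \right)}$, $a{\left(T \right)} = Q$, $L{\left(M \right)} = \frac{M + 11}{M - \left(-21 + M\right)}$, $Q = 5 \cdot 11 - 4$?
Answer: $- \frac{103970}{21} \approx -4951.0$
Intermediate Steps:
$Q = 51$ ($Q = 55 - 4 = 51$)
$L{\left(M \right)} = \frac{11}{21} + \frac{M}{21}$ ($L{\left(M \right)} = \frac{11 + M}{21} = \left(11 + M\right) \frac{1}{21} = \frac{11}{21} + \frac{M}{21}$)
$a{\left(T \right)} = 51$
$q{\left(P \right)} = \frac{74}{21} + \frac{\left(-12 + P\right) \left(-6 + P\right)}{21}$ ($q{\left(P \right)} = 3 + \left(\frac{11}{21} + \frac{\left(P - 12\right) \left(P - 6\right)}{21}\right) = 3 + \left(\frac{11}{21} + \frac{\left(-12 + P\right) \left(-6 + P\right)}{21}\right) = \frac{74}{21} + \frac{\left(-12 + P\right) \left(-6 + P\right)}{21}$)
$a{\left(-146 \right)} - q{\left(-315 \right)} = 51 - \left(\frac{146}{21} - -270 + \frac{\left(-315\right)^{2}}{21}\right) = 51 - \left(\frac{146}{21} + 270 + \frac{1}{21} \cdot 99225\right) = 51 - \left(\frac{146}{21} + 270 + 4725\right) = 51 - \frac{105041}{21} = - \frac{103970}{21}$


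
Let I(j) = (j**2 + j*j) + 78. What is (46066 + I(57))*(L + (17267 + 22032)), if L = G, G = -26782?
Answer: 658919914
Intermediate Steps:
L = -26782
I(j) = 78 + 2*j**2 (I(j) = (j**2 + j**2) + 78 = 2*j**2 + 78 = 78 + 2*j**2)
(46066 + I(57))*(L + (17267 + 22032)) = (46066 + (78 + 2*57**2))*(-26782 + (17267 + 22032)) = (46066 + (78 + 2*3249))*(-26782 + 39299) = (46066 + (78 + 6498))*12517 = (46066 + 6576)*12517 = 52642*12517 = 658919914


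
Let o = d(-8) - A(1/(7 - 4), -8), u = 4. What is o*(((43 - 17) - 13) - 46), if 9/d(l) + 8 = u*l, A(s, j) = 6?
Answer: 8217/40 ≈ 205.43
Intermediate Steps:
d(l) = 9/(-8 + 4*l)
o = -249/40 (o = 9/(4*(-2 - 8)) - 1*6 = (9/4)/(-10) - 6 = (9/4)*(-⅒) - 6 = -9/40 - 6 = -249/40 ≈ -6.2250)
o*(((43 - 17) - 13) - 46) = -249*(((43 - 17) - 13) - 46)/40 = -249*((26 - 13) - 46)/40 = -249*(13 - 46)/40 = -249/40*(-33) = 8217/40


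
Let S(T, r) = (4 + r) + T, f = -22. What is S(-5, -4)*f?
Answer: 110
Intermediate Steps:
S(T, r) = 4 + T + r
S(-5, -4)*f = (4 - 5 - 4)*(-22) = -5*(-22) = 110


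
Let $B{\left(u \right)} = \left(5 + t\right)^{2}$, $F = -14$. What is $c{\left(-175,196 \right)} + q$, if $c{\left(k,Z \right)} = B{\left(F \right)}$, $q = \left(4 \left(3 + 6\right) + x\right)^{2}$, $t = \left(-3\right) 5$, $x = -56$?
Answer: $500$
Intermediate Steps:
$t = -15$
$q = 400$ ($q = \left(4 \left(3 + 6\right) - 56\right)^{2} = \left(4 \cdot 9 - 56\right)^{2} = \left(36 - 56\right)^{2} = \left(-20\right)^{2} = 400$)
$B{\left(u \right)} = 100$ ($B{\left(u \right)} = \left(5 - 15\right)^{2} = \left(-10\right)^{2} = 100$)
$c{\left(k,Z \right)} = 100$
$c{\left(-175,196 \right)} + q = 100 + 400 = 500$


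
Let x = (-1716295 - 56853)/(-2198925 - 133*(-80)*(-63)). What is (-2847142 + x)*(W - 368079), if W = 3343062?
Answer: -8101023664691660362/956415 ≈ -8.4702e+12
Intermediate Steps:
x = 1773148/2869245 (x = -1773148/(-2198925 + 10640*(-63)) = -1773148/(-2198925 - 670320) = -1773148/(-2869245) = -1773148*(-1/2869245) = 1773148/2869245 ≈ 0.61798)
(-2847142 + x)*(W - 368079) = (-2847142 + 1773148/2869245)*(3343062 - 368079) = -8169146174642/2869245*2974983 = -8101023664691660362/956415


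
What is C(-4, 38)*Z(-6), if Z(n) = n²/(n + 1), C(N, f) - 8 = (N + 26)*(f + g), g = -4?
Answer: -27216/5 ≈ -5443.2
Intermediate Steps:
C(N, f) = 8 + (-4 + f)*(26 + N) (C(N, f) = 8 + (N + 26)*(f - 4) = 8 + (26 + N)*(-4 + f) = 8 + (-4 + f)*(26 + N))
Z(n) = n²/(1 + n)
C(-4, 38)*Z(-6) = (-96 - 4*(-4) + 26*38 - 4*38)*((-6)²/(1 - 6)) = (-96 + 16 + 988 - 152)*(36/(-5)) = 756*(36*(-⅕)) = 756*(-36/5) = -27216/5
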